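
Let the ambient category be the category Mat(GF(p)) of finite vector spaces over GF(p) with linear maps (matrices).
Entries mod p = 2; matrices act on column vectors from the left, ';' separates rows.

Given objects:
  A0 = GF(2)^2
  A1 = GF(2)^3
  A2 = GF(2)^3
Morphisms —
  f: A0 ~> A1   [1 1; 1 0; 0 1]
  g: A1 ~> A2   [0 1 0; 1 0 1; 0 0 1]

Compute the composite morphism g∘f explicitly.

Answer: [1 0; 1 0; 0 1]

Work:
  e0=(1,0) f~>(1,1,0) g~>(1,1,0)
  e1=(0,1) f~>(1,0,1) g~>(0,0,1)
composite: [1 0; 1 0; 0 1]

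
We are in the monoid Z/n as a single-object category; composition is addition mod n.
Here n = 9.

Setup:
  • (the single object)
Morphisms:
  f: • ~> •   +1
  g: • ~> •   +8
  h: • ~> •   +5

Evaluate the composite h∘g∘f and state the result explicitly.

Answer: +5

Derivation:
  0 +1≡1 +8≡0 +5≡5  (mod 9)
⟦path⟧: +5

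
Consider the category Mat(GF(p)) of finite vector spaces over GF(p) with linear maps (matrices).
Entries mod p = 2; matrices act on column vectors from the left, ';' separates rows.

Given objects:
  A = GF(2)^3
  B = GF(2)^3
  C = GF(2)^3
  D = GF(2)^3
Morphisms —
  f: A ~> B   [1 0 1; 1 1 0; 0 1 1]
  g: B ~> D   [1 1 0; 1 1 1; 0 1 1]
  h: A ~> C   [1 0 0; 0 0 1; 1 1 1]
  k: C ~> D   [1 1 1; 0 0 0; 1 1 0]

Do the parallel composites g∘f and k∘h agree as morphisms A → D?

Answer: DOES NOT COMMUTE

Trace:
Path 1 = f;g:
  e0=[1,0,0] f~>[1,1,0] g~>[0,0,1]
  e1=[0,1,0] f~>[0,1,1] g~>[1,0,0]
  e2=[0,0,1] f~>[1,0,1] g~>[1,0,1]
  result₁ = [0 1 1; 0 0 0; 1 0 1]
Path 2 = h;k:
  e0=[1,0,0] h~>[1,0,1] k~>[0,0,1]
  e1=[0,1,0] h~>[0,0,1] k~>[1,0,0]
  e2=[0,0,1] h~>[0,1,1] k~>[0,0,1]
  result₂ = [0 1 0; 0 0 0; 1 0 1]
Equal? NO — does not commute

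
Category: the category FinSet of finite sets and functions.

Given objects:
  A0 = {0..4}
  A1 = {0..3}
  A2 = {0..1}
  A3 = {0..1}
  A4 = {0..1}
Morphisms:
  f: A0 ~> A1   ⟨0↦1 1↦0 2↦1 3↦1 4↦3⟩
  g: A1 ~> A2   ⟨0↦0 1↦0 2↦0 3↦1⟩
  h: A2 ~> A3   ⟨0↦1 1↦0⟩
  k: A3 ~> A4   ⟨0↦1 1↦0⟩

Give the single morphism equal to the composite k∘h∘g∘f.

  0 f~>1 g~>0 h~>1 k~>0
  1 f~>0 g~>0 h~>1 k~>0
  2 f~>1 g~>0 h~>1 k~>0
  3 f~>1 g~>0 h~>1 k~>0
  4 f~>3 g~>1 h~>0 k~>1
composite: ⟨0↦0 1↦0 2↦0 3↦0 4↦1⟩

Answer: ⟨0↦0 1↦0 2↦0 3↦0 4↦1⟩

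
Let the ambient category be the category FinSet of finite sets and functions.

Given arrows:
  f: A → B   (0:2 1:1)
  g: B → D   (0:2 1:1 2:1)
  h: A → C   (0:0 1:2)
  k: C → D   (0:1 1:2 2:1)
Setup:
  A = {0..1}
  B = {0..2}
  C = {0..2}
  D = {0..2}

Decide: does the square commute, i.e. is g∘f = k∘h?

Answer: COMMUTES

Work:
1) trace f;g:
  0 f→2 g→1
  1 f→1 g→1
  ⟦path⟧₁ = (0:1 1:1)
2) trace h;k:
  0 h→0 k→1
  1 h→2 k→1
  ⟦path⟧₂ = (0:1 1:1)
Equal? YES — commutes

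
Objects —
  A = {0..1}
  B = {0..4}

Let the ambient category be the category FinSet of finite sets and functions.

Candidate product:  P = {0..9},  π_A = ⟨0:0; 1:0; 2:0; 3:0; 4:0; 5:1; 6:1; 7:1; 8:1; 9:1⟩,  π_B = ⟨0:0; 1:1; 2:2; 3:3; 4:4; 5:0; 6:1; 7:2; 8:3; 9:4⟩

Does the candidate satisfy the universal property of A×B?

Answer: VALID PRODUCT

Trace:
|A|·|B| = 2·5 = 10;  |P| = 10
Check the pairing map k ↦ (π_A(k), π_B(k)):
  0 : (0,0)
  1 : (0,1)
  2 : (0,2)
  3 : (0,3)
  4 : (0,4)
  5 : (1,0)
  6 : (1,1)
  7 : (1,2)
  8 : (1,3)
  9 : (1,4)
distinct pairs in image: 10 / 10 needed
  → bijection onto A×B; projections well-typed.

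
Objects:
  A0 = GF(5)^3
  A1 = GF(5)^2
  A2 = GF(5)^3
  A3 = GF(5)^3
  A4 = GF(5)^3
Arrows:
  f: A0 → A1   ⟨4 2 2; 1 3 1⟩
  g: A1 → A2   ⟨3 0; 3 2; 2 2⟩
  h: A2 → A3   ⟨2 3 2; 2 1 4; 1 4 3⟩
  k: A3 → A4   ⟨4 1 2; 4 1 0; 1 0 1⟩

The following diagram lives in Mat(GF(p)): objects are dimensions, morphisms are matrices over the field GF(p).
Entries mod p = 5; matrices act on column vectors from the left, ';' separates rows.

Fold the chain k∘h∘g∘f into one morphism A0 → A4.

Answer: ⟨3 4 3; 2 1 1; 4 2 4⟩

Work:
  e0=[1,0,0] f→[4,1] g→[2,4,0] h→[1,3,3] k→[3,2,4]
  e1=[0,1,0] f→[2,3] g→[1,2,0] h→[3,4,4] k→[4,1,2]
  e2=[0,0,1] f→[2,1] g→[1,3,1] h→[3,4,1] k→[3,1,4]
result: ⟨3 4 3; 2 1 1; 4 2 4⟩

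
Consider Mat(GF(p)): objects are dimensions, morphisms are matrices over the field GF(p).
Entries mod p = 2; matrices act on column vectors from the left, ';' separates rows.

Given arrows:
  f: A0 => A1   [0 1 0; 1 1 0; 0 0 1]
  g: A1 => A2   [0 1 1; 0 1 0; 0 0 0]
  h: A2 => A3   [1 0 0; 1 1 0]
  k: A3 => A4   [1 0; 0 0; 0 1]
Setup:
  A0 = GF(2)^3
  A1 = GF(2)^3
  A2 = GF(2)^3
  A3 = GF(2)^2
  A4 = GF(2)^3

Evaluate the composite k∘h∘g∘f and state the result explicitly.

Answer: [1 1 1; 0 0 0; 0 0 1]

Trace:
  e0=[1,0,0] f=>[0,1,0] g=>[1,1,0] h=>[1,0] k=>[1,0,0]
  e1=[0,1,0] f=>[1,1,0] g=>[1,1,0] h=>[1,0] k=>[1,0,0]
  e2=[0,0,1] f=>[0,0,1] g=>[1,0,0] h=>[1,1] k=>[1,0,1]
result: [1 1 1; 0 0 0; 0 0 1]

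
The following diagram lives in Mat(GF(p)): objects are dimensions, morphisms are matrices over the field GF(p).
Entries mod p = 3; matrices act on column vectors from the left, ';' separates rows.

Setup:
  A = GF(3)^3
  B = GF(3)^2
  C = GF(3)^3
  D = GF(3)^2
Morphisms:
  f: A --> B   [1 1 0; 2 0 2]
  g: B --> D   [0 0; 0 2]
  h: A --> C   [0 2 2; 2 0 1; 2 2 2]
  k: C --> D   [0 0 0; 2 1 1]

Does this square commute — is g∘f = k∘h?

Path 1 = f;g:
  e0=⟨1,0,0⟩ f-->⟨1,2⟩ g-->⟨0,1⟩
  e1=⟨0,1,0⟩ f-->⟨1,0⟩ g-->⟨0,0⟩
  e2=⟨0,0,1⟩ f-->⟨0,2⟩ g-->⟨0,1⟩
  ⟦path⟧₁ = [0 0 0; 1 0 1]
Path 2 = h;k:
  e0=⟨1,0,0⟩ h-->⟨0,2,2⟩ k-->⟨0,1⟩
  e1=⟨0,1,0⟩ h-->⟨2,0,2⟩ k-->⟨0,0⟩
  e2=⟨0,0,1⟩ h-->⟨2,1,2⟩ k-->⟨0,1⟩
  ⟦path⟧₂ = [0 0 0; 1 0 1]
Equal? equal; square commutes

Answer: COMMUTES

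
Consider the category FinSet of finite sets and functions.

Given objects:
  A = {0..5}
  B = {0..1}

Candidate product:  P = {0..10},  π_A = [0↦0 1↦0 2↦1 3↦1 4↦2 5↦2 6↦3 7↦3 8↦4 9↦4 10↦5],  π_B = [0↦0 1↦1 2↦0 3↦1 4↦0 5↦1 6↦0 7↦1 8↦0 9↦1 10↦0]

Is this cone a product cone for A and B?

|A|·|B| = 6·2 = 12;  |P| = 11
  → cardinalities differ; no bijection possible.

Answer: NOT A VALID PRODUCT — |P|=11 ≠ |A|·|B|=12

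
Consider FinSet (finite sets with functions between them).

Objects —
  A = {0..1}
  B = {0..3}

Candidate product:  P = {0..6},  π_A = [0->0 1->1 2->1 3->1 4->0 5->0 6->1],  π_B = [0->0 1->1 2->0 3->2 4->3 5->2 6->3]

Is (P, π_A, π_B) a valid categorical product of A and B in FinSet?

|A|·|B| = 2·4 = 8;  |P| = 7
  → cardinalities differ; no bijection possible.

Answer: NOT A VALID PRODUCT — |P|=7 ≠ |A|·|B|=8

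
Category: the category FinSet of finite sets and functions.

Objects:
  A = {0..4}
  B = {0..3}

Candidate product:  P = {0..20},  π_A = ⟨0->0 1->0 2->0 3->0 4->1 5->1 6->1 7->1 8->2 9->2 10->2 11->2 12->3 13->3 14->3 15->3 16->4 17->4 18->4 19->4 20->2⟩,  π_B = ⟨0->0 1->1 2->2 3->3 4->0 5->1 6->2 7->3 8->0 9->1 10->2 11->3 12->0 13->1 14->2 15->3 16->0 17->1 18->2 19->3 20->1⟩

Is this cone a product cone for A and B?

Answer: NOT A VALID PRODUCT — |P|=21 ≠ |A|·|B|=20

Work:
|A|·|B| = 5·4 = 20;  |P| = 21
  → cardinalities differ; no bijection possible.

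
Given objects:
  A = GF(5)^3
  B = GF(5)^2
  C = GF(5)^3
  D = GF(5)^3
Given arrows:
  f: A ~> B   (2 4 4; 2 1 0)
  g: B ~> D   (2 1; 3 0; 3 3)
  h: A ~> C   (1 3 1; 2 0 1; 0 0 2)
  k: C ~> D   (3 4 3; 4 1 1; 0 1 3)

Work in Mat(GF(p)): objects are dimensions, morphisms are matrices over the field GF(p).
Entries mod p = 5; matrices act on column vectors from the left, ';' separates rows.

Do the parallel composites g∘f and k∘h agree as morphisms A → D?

Answer: COMMUTES

Work:
Path 1 = f;g:
  e0=[1,0,0] f~>[2,2] g~>[1,1,2]
  e1=[0,1,0] f~>[4,1] g~>[4,2,0]
  e2=[0,0,1] f~>[4,0] g~>[3,2,2]
  result₁ = (1 4 3; 1 2 2; 2 0 2)
Path 2 = h;k:
  e0=[1,0,0] h~>[1,2,0] k~>[1,1,2]
  e1=[0,1,0] h~>[3,0,0] k~>[4,2,0]
  e2=[0,0,1] h~>[1,1,2] k~>[3,2,2]
  result₂ = (1 4 3; 1 2 2; 2 0 2)
Equal? equal; square commutes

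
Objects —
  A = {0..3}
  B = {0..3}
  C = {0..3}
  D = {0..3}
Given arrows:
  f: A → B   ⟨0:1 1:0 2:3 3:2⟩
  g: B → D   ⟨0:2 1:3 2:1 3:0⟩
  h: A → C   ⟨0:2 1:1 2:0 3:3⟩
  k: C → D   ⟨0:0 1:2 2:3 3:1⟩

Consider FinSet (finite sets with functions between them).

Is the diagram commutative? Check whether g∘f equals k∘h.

Answer: COMMUTES

Trace:
1) trace f;g:
  0 f→1 g→3
  1 f→0 g→2
  2 f→3 g→0
  3 f→2 g→1
  composite₁ = ⟨0:3 1:2 2:0 3:1⟩
2) trace h;k:
  0 h→2 k→3
  1 h→1 k→2
  2 h→0 k→0
  3 h→3 k→1
  composite₂ = ⟨0:3 1:2 2:0 3:1⟩
Equal? same morphism ✓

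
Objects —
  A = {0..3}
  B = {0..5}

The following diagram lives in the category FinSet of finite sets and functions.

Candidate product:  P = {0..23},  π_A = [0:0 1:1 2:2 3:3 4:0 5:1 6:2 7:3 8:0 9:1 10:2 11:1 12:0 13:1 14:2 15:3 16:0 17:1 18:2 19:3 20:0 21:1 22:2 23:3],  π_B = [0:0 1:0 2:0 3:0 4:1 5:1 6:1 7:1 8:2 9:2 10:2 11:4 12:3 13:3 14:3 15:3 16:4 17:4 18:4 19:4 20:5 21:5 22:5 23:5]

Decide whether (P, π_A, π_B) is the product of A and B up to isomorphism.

|A|·|B| = 4·6 = 24;  |P| = 24
Check the pairing map k ↦ (π_A(k), π_B(k)):
  0 : (0,0)
  1 : (1,0)
  2 : (2,0)
  3 : (3,0)
  4 : (0,1)
  5 : (1,1)
  6 : (2,1)
  7 : (3,1)
  8 : (0,2)
  9 : (1,2)
  10 : (2,2)
  11 : (1,4)
  12 : (0,3)
  13 : (1,3)
  14 : (2,3)
  15 : (3,3)
  16 : (0,4)
  17 : (1,4)  ✗ repeats pair of k=11
  18 : (2,4)
  19 : (3,4)
  20 : (0,5)
  21 : (1,5)
  22 : (2,5)
  23 : (3,5)
distinct pairs in image: 23 / 24 needed
  → (1,4) hit at k=11 and k=17

Answer: NOT A VALID PRODUCT — duplicate pair at indices 17,11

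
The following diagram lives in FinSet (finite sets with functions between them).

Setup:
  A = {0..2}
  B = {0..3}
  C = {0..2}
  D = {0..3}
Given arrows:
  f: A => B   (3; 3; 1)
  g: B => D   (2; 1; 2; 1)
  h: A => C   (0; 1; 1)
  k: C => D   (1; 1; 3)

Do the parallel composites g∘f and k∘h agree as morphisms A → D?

Answer: COMMUTES

Derivation:
1) trace f;g:
  0 f=>3 g=>1
  1 f=>3 g=>1
  2 f=>1 g=>1
  result₁ = (1; 1; 1)
2) trace h;k:
  0 h=>0 k=>1
  1 h=>1 k=>1
  2 h=>1 k=>1
  result₂ = (1; 1; 1)
Equal? equal; square commutes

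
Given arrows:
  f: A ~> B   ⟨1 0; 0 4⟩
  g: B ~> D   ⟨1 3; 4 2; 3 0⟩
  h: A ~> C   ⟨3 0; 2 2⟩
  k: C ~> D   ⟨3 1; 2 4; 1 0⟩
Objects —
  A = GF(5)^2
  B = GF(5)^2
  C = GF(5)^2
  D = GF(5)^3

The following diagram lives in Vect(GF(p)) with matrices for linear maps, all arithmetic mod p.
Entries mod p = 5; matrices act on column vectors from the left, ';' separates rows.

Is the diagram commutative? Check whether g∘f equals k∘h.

Along f;g (path 1):
  e0=[1,0] f~>[1,0] g~>[1,4,3]
  e1=[0,1] f~>[0,4] g~>[2,3,0]
  result₁ = ⟨1 2; 4 3; 3 0⟩
Along h;k (path 2):
  e0=[1,0] h~>[3,2] k~>[1,4,3]
  e1=[0,1] h~>[0,2] k~>[2,3,0]
  result₂ = ⟨1 2; 4 3; 3 0⟩
Equal? equal; square commutes

Answer: COMMUTES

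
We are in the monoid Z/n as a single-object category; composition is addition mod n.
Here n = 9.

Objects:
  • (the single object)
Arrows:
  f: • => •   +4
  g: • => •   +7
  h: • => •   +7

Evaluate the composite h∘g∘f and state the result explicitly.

Answer: +0

Trace:
  0 +4≡4 +7≡2 +7≡0  (mod 9)
⟦path⟧: +0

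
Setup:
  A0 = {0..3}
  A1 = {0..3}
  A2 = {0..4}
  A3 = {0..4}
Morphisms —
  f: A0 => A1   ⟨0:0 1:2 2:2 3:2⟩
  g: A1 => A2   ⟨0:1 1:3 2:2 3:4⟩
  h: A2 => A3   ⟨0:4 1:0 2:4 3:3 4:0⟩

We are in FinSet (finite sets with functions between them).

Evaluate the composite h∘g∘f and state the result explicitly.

  0 f=>0 g=>1 h=>0
  1 f=>2 g=>2 h=>4
  2 f=>2 g=>2 h=>4
  3 f=>2 g=>2 h=>4
⟦path⟧: ⟨0:0 1:4 2:4 3:4⟩

Answer: ⟨0:0 1:4 2:4 3:4⟩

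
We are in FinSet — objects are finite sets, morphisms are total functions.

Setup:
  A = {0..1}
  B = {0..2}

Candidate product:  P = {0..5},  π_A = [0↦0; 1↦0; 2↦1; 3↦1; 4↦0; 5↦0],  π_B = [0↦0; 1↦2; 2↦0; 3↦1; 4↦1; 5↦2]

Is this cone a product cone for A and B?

Answer: NOT A VALID PRODUCT — duplicate pair at indices 5,1

Derivation:
|A|·|B| = 2·3 = 6;  |P| = 6
Check the pairing map k ↦ (π_A(k), π_B(k)):
  0 ↦ (0,0)
  1 ↦ (0,2)
  2 ↦ (1,0)
  3 ↦ (1,1)
  4 ↦ (0,1)
  5 ↦ (0,2)  ✗ repeats pair of k=1
distinct pairs in image: 5 / 6 needed
  → (0,2) hit at k=1 and k=5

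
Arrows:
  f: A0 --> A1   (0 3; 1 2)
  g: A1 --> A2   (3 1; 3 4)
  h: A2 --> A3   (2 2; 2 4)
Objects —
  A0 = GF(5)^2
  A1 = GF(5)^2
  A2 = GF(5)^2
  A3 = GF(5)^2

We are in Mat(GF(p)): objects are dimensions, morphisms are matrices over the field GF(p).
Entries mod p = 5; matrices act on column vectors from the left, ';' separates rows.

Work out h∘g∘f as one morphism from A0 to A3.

Answer: (0 1; 3 0)

Trace:
  e0=⟨1,0⟩ f-->⟨0,1⟩ g-->⟨1,4⟩ h-->⟨0,3⟩
  e1=⟨0,1⟩ f-->⟨3,2⟩ g-->⟨1,2⟩ h-->⟨1,0⟩
⟦path⟧: (0 1; 3 0)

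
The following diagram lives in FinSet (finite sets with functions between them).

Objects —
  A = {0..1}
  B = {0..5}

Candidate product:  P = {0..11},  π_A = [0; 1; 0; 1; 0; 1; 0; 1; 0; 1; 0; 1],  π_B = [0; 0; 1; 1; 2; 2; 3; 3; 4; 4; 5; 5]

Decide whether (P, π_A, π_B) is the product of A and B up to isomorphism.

|A|·|B| = 2·6 = 12;  |P| = 12
Check the pairing map k ↦ (π_A(k), π_B(k)):
  0 ↦ (0,0)
  1 ↦ (1,0)
  2 ↦ (0,1)
  3 ↦ (1,1)
  4 ↦ (0,2)
  5 ↦ (1,2)
  6 ↦ (0,3)
  7 ↦ (1,3)
  8 ↦ (0,4)
  9 ↦ (1,4)
  10 ↦ (0,5)
  11 ↦ (1,5)
distinct pairs in image: 12 / 12 needed
  → bijection onto A×B; projections well-typed.

Answer: VALID PRODUCT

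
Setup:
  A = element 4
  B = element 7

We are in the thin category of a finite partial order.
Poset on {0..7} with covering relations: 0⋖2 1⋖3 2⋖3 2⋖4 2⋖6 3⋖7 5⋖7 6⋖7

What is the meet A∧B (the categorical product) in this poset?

Lower bounds of A=4 and B=7: {0,2}
  0 ≤ 2
  2 ≤ 2
glb = 2

Answer: A∧B = 2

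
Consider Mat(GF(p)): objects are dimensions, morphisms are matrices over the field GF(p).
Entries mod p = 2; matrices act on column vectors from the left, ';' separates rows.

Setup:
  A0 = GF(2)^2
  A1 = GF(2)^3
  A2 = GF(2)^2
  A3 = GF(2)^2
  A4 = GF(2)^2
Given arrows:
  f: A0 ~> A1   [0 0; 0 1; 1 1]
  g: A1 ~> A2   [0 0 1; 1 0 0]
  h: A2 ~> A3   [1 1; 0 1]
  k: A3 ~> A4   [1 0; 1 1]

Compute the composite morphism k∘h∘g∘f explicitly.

  e0=[1,0] f~>[0,0,1] g~>[1,0] h~>[1,0] k~>[1,1]
  e1=[0,1] f~>[0,1,1] g~>[1,0] h~>[1,0] k~>[1,1]
⟦path⟧: [1 1; 1 1]

Answer: [1 1; 1 1]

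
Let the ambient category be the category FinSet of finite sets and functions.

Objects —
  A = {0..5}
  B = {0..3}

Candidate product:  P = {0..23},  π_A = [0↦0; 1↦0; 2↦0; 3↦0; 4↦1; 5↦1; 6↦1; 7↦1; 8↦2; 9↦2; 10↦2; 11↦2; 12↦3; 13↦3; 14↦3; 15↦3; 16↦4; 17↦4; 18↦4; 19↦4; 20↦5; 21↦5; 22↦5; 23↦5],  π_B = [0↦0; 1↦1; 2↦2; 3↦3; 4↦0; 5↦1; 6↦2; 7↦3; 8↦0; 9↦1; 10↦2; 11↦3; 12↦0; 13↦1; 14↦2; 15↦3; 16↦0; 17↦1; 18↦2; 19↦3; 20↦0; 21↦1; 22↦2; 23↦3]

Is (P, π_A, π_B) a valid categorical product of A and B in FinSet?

Answer: VALID PRODUCT

Work:
|A|·|B| = 6·4 = 24;  |P| = 24
Check the pairing map k ↦ (π_A(k), π_B(k)):
  0 ↦ (0,0)
  1 ↦ (0,1)
  2 ↦ (0,2)
  3 ↦ (0,3)
  4 ↦ (1,0)
  5 ↦ (1,1)
  6 ↦ (1,2)
  7 ↦ (1,3)
  8 ↦ (2,0)
  9 ↦ (2,1)
  10 ↦ (2,2)
  11 ↦ (2,3)
  12 ↦ (3,0)
  13 ↦ (3,1)
  14 ↦ (3,2)
  15 ↦ (3,3)
  16 ↦ (4,0)
  17 ↦ (4,1)
  18 ↦ (4,2)
  19 ↦ (4,3)
  20 ↦ (5,0)
  21 ↦ (5,1)
  22 ↦ (5,2)
  23 ↦ (5,3)
distinct pairs in image: 24 / 24 needed
  → bijection onto A×B; projections well-typed.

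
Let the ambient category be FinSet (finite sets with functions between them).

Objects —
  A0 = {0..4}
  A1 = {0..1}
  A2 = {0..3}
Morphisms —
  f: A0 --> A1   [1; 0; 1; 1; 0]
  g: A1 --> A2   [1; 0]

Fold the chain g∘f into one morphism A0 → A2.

Answer: [0; 1; 0; 0; 1]

Work:
  0 f-->1 g-->0
  1 f-->0 g-->1
  2 f-->1 g-->0
  3 f-->1 g-->0
  4 f-->0 g-->1
composite: [0; 1; 0; 0; 1]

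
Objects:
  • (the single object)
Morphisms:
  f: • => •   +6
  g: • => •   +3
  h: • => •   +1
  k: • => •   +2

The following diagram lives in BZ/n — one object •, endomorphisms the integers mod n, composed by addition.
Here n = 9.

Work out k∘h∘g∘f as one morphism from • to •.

Answer: +3

Work:
  0 +6≡6 +3≡0 +1≡1 +2≡3  (mod 9)
composite: +3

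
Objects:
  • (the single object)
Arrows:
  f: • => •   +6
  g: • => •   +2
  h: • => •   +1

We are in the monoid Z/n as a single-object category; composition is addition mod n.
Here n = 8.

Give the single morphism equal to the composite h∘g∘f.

  0 +6≡6 +2≡0 +1≡1  (mod 8)
result: +1

Answer: +1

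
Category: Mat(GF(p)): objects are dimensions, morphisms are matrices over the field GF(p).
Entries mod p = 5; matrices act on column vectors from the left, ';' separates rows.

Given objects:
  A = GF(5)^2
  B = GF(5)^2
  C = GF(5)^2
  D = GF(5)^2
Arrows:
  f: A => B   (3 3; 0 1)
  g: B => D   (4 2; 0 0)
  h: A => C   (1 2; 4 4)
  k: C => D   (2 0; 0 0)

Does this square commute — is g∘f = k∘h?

Path 1 = f;g:
  e0=(1,0) f=>(3,0) g=>(2,0)
  e1=(0,1) f=>(3,1) g=>(4,0)
  result₁ = (2 4; 0 0)
Path 2 = h;k:
  e0=(1,0) h=>(1,4) k=>(2,0)
  e1=(0,1) h=>(2,4) k=>(4,0)
  result₂ = (2 4; 0 0)
Equal? equal; square commutes

Answer: COMMUTES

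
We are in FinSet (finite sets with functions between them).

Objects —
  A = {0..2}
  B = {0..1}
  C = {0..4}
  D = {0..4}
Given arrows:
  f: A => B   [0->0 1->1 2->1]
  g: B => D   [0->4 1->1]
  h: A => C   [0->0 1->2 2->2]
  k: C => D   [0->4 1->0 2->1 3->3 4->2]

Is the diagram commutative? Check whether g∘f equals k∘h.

Path 1 = f;g:
  0 f=>0 g=>4
  1 f=>1 g=>1
  2 f=>1 g=>1
  result₁ = [0->4 1->1 2->1]
Path 2 = h;k:
  0 h=>0 k=>4
  1 h=>2 k=>1
  2 h=>2 k=>1
  result₂ = [0->4 1->1 2->1]
Equal? same morphism ✓

Answer: COMMUTES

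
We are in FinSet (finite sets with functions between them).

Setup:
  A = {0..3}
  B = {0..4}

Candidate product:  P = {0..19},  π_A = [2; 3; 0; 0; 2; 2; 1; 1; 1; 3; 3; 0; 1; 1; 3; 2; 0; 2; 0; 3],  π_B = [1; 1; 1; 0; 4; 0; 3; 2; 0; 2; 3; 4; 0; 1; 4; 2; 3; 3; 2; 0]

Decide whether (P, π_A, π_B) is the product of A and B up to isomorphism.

|A|·|B| = 4·5 = 20;  |P| = 20
Check the pairing map k ↦ (π_A(k), π_B(k)):
  0 ↦ (2,1)
  1 ↦ (3,1)
  2 ↦ (0,1)
  3 ↦ (0,0)
  4 ↦ (2,4)
  5 ↦ (2,0)
  6 ↦ (1,3)
  7 ↦ (1,2)
  8 ↦ (1,0)
  9 ↦ (3,2)
  10 ↦ (3,3)
  11 ↦ (0,4)
  12 ↦ (1,0)  ✗ repeats pair of k=8
  13 ↦ (1,1)
  14 ↦ (3,4)
  15 ↦ (2,2)
  16 ↦ (0,3)
  17 ↦ (2,3)
  18 ↦ (0,2)
  19 ↦ (3,0)
distinct pairs in image: 19 / 20 needed
  → (1,0) hit at k=8 and k=12

Answer: NOT A VALID PRODUCT — duplicate pair at indices 12,8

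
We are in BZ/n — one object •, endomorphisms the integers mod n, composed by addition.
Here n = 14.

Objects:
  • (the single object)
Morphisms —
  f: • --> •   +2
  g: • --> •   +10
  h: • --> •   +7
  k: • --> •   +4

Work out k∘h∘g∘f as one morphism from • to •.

  0 +2≡2 +10≡12 +7≡5 +4≡9  (mod 14)
⟦path⟧: +9

Answer: +9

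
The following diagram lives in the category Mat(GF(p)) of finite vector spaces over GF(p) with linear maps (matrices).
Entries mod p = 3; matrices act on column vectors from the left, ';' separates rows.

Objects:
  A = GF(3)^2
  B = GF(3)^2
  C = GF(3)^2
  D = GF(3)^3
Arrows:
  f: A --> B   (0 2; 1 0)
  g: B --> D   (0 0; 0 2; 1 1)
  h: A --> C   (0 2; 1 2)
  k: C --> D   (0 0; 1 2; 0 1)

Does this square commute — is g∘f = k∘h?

Path 1 = f;g:
  e0=(1,0) f-->(0,1) g-->(0,2,1)
  e1=(0,1) f-->(2,0) g-->(0,0,2)
  composite₁ = (0 0; 2 0; 1 2)
Path 2 = h;k:
  e0=(1,0) h-->(0,1) k-->(0,2,1)
  e1=(0,1) h-->(2,2) k-->(0,0,2)
  composite₂ = (0 0; 2 0; 1 2)
Equal? equal; square commutes

Answer: COMMUTES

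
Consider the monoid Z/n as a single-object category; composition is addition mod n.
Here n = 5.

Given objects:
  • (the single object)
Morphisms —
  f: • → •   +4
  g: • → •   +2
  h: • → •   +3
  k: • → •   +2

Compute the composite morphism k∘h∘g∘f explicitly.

Answer: +1

Trace:
  0 +4≡4 +2≡1 +3≡4 +2≡1  (mod 5)
composite: +1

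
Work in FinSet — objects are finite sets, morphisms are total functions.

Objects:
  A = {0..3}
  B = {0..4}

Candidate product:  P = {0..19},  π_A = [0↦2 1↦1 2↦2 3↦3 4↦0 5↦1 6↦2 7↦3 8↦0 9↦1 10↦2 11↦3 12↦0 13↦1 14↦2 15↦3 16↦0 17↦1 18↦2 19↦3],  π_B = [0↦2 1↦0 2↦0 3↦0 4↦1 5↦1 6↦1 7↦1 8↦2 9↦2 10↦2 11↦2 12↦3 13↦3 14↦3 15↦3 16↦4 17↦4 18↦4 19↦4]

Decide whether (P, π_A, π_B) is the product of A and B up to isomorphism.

Answer: NOT A VALID PRODUCT — duplicate pair at indices 10,0

Trace:
|A|·|B| = 4·5 = 20;  |P| = 20
Check the pairing map k ↦ (π_A(k), π_B(k)):
  0 ↦ (2,2)
  1 ↦ (1,0)
  2 ↦ (2,0)
  3 ↦ (3,0)
  4 ↦ (0,1)
  5 ↦ (1,1)
  6 ↦ (2,1)
  7 ↦ (3,1)
  8 ↦ (0,2)
  9 ↦ (1,2)
  10 ↦ (2,2)  ✗ repeats pair of k=0
  11 ↦ (3,2)
  12 ↦ (0,3)
  13 ↦ (1,3)
  14 ↦ (2,3)
  15 ↦ (3,3)
  16 ↦ (0,4)
  17 ↦ (1,4)
  18 ↦ (2,4)
  19 ↦ (3,4)
distinct pairs in image: 19 / 20 needed
  → (2,2) hit at k=0 and k=10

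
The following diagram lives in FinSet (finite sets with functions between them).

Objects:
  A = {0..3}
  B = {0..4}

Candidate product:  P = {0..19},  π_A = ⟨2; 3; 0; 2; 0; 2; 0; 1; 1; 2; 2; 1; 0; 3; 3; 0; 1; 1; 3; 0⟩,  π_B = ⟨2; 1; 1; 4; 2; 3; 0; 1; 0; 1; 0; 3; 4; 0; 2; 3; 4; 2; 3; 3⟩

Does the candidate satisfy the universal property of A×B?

Answer: NOT A VALID PRODUCT — duplicate pair at indices 19,15

Trace:
|A|·|B| = 4·5 = 20;  |P| = 20
Check the pairing map k ↦ (π_A(k), π_B(k)):
  0 -> (2,2)
  1 -> (3,1)
  2 -> (0,1)
  3 -> (2,4)
  4 -> (0,2)
  5 -> (2,3)
  6 -> (0,0)
  7 -> (1,1)
  8 -> (1,0)
  9 -> (2,1)
  10 -> (2,0)
  11 -> (1,3)
  12 -> (0,4)
  13 -> (3,0)
  14 -> (3,2)
  15 -> (0,3)
  16 -> (1,4)
  17 -> (1,2)
  18 -> (3,3)
  19 -> (0,3)  ✗ repeats pair of k=15
distinct pairs in image: 19 / 20 needed
  → (0,3) hit at k=15 and k=19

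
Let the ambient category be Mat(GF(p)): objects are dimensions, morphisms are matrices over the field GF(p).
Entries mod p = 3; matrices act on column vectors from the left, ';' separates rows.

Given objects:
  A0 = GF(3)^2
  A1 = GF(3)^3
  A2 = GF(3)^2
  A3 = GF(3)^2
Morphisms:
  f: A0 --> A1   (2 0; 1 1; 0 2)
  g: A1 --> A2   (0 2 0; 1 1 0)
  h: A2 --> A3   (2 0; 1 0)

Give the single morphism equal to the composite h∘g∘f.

  e0=(1,0) f-->(2,1,0) g-->(2,0) h-->(1,2)
  e1=(0,1) f-->(0,1,2) g-->(2,1) h-->(1,2)
composite: (1 1; 2 2)

Answer: (1 1; 2 2)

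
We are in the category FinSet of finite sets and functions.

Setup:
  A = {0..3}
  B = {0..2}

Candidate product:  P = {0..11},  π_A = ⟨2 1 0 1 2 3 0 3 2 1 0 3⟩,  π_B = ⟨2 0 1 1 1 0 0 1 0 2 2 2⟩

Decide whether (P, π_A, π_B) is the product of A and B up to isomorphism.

Answer: VALID PRODUCT

Work:
|A|·|B| = 4·3 = 12;  |P| = 12
Check the pairing map k ↦ (π_A(k), π_B(k)):
  0 ↦ (2,2)
  1 ↦ (1,0)
  2 ↦ (0,1)
  3 ↦ (1,1)
  4 ↦ (2,1)
  5 ↦ (3,0)
  6 ↦ (0,0)
  7 ↦ (3,1)
  8 ↦ (2,0)
  9 ↦ (1,2)
  10 ↦ (0,2)
  11 ↦ (3,2)
distinct pairs in image: 12 / 12 needed
  → bijection onto A×B; projections well-typed.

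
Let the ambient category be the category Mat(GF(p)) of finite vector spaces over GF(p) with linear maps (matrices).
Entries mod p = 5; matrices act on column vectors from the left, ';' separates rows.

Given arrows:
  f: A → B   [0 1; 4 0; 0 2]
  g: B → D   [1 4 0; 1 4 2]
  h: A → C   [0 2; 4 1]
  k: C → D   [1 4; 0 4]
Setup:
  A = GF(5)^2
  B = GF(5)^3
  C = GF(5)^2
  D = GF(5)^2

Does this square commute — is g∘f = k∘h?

Answer: DOES NOT COMMUTE

Trace:
Path 1 = f;g:
  e0=⟨1,0⟩ f→⟨0,4,0⟩ g→⟨1,1⟩
  e1=⟨0,1⟩ f→⟨1,0,2⟩ g→⟨1,0⟩
  ⟦path⟧₁ = [1 1; 1 0]
Path 2 = h;k:
  e0=⟨1,0⟩ h→⟨0,4⟩ k→⟨1,1⟩
  e1=⟨0,1⟩ h→⟨2,1⟩ k→⟨1,4⟩
  ⟦path⟧₂ = [1 1; 1 4]
Equal? distinct morphisms ✗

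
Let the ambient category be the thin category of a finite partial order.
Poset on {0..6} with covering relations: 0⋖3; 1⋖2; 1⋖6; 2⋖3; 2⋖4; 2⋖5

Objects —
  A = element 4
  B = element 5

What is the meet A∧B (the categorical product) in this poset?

Answer: A∧B = 2

Trace:
Lower bounds of A=4 and B=5: {1,2}
  1 <= 2
  2 <= 2
glb = 2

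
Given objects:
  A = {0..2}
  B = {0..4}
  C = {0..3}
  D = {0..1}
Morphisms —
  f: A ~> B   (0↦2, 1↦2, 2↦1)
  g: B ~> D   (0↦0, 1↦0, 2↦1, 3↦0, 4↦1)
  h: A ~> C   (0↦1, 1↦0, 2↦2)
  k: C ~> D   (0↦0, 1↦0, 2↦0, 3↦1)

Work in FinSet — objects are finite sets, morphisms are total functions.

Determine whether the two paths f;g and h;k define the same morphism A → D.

Answer: DOES NOT COMMUTE

Work:
Path 1 = f;g:
  0 f~>2 g~>1
  1 f~>2 g~>1
  2 f~>1 g~>0
  composite₁ = (0↦1, 1↦1, 2↦0)
Path 2 = h;k:
  0 h~>1 k~>0
  1 h~>0 k~>0
  2 h~>2 k~>0
  composite₂ = (0↦0, 1↦0, 2↦0)
Equal? NO — does not commute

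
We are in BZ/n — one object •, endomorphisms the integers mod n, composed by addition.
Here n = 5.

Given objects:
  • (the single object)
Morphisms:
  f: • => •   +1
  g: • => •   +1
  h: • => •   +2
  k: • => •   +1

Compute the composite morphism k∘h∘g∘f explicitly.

Answer: +0

Work:
  0 +1≡1 +1≡2 +2≡4 +1≡0  (mod 5)
⟦path⟧: +0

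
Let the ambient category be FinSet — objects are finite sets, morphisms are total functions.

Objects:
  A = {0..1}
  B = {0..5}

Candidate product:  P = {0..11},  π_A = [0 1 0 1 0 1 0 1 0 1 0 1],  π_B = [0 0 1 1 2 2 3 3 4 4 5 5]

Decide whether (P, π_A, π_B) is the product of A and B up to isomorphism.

|A|·|B| = 2·6 = 12;  |P| = 12
Check the pairing map k ↦ (π_A(k), π_B(k)):
  0 -> (0,0)
  1 -> (1,0)
  2 -> (0,1)
  3 -> (1,1)
  4 -> (0,2)
  5 -> (1,2)
  6 -> (0,3)
  7 -> (1,3)
  8 -> (0,4)
  9 -> (1,4)
  10 -> (0,5)
  11 -> (1,5)
distinct pairs in image: 12 / 12 needed
  → bijection onto A×B; projections well-typed.

Answer: VALID PRODUCT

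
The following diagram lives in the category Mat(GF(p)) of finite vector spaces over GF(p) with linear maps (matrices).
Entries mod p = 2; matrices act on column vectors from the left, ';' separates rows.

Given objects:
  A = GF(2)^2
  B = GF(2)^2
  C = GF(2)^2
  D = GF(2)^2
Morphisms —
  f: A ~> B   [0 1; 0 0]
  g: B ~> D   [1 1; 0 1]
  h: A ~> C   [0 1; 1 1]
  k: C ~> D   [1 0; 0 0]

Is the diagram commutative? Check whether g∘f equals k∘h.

1) trace f;g:
  e0=(1,0) f~>(0,0) g~>(0,0)
  e1=(0,1) f~>(1,0) g~>(1,0)
  ⟦path⟧₁ = [0 1; 0 0]
2) trace h;k:
  e0=(1,0) h~>(0,1) k~>(0,0)
  e1=(0,1) h~>(1,1) k~>(1,0)
  ⟦path⟧₂ = [0 1; 0 0]
Equal? YES — commutes

Answer: COMMUTES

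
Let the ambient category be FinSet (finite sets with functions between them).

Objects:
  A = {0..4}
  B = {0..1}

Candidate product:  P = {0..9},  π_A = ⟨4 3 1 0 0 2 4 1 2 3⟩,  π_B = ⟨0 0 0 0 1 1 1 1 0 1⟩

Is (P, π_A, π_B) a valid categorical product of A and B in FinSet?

|A|·|B| = 5·2 = 10;  |P| = 10
Check the pairing map k ↦ (π_A(k), π_B(k)):
  0 ↦ (4,0)
  1 ↦ (3,0)
  2 ↦ (1,0)
  3 ↦ (0,0)
  4 ↦ (0,1)
  5 ↦ (2,1)
  6 ↦ (4,1)
  7 ↦ (1,1)
  8 ↦ (2,0)
  9 ↦ (3,1)
distinct pairs in image: 10 / 10 needed
  → bijection onto A×B; projections well-typed.

Answer: VALID PRODUCT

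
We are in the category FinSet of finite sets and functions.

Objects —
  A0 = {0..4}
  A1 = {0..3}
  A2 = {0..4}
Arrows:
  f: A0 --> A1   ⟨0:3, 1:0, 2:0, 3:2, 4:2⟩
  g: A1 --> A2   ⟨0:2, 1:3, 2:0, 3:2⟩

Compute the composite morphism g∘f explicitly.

  0 f-->3 g-->2
  1 f-->0 g-->2
  2 f-->0 g-->2
  3 f-->2 g-->0
  4 f-->2 g-->0
result: ⟨0:2, 1:2, 2:2, 3:0, 4:0⟩

Answer: ⟨0:2, 1:2, 2:2, 3:0, 4:0⟩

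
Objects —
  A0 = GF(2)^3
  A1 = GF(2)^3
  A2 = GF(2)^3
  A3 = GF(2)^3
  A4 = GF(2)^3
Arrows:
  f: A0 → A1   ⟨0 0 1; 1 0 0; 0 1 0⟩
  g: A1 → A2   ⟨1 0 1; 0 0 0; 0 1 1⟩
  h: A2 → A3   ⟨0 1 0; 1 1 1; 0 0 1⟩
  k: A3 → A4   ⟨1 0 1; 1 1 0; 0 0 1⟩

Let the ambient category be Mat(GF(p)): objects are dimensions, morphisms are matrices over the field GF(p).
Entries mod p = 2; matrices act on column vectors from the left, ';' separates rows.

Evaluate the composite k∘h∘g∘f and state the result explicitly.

Answer: ⟨1 1 0; 1 0 1; 1 1 0⟩

Derivation:
  e0=[1,0,0] f→[0,1,0] g→[0,0,1] h→[0,1,1] k→[1,1,1]
  e1=[0,1,0] f→[0,0,1] g→[1,0,1] h→[0,0,1] k→[1,0,1]
  e2=[0,0,1] f→[1,0,0] g→[1,0,0] h→[0,1,0] k→[0,1,0]
composite: ⟨1 1 0; 1 0 1; 1 1 0⟩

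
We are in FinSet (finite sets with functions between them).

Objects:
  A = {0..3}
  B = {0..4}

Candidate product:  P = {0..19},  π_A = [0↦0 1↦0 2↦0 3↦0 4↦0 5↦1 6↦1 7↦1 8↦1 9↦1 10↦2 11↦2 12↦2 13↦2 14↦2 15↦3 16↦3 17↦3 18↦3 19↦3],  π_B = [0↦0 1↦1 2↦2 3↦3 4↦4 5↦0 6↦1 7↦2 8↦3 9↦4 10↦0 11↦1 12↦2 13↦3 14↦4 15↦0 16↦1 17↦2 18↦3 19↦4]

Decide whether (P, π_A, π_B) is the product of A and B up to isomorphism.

Answer: VALID PRODUCT

Work:
|A|·|B| = 4·5 = 20;  |P| = 20
Check the pairing map k ↦ (π_A(k), π_B(k)):
  0 ↦ (0,0)
  1 ↦ (0,1)
  2 ↦ (0,2)
  3 ↦ (0,3)
  4 ↦ (0,4)
  5 ↦ (1,0)
  6 ↦ (1,1)
  7 ↦ (1,2)
  8 ↦ (1,3)
  9 ↦ (1,4)
  10 ↦ (2,0)
  11 ↦ (2,1)
  12 ↦ (2,2)
  13 ↦ (2,3)
  14 ↦ (2,4)
  15 ↦ (3,0)
  16 ↦ (3,1)
  17 ↦ (3,2)
  18 ↦ (3,3)
  19 ↦ (3,4)
distinct pairs in image: 20 / 20 needed
  → bijection onto A×B; projections well-typed.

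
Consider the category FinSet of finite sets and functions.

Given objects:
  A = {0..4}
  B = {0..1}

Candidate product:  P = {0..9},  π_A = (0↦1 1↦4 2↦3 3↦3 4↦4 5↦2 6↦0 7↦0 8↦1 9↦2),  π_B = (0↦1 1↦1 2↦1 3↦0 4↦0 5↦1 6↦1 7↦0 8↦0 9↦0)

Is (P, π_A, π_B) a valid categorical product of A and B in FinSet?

|A|·|B| = 5·2 = 10;  |P| = 10
Check the pairing map k ↦ (π_A(k), π_B(k)):
  0 ↦ (1,1)
  1 ↦ (4,1)
  2 ↦ (3,1)
  3 ↦ (3,0)
  4 ↦ (4,0)
  5 ↦ (2,1)
  6 ↦ (0,1)
  7 ↦ (0,0)
  8 ↦ (1,0)
  9 ↦ (2,0)
distinct pairs in image: 10 / 10 needed
  → bijection onto A×B; projections well-typed.

Answer: VALID PRODUCT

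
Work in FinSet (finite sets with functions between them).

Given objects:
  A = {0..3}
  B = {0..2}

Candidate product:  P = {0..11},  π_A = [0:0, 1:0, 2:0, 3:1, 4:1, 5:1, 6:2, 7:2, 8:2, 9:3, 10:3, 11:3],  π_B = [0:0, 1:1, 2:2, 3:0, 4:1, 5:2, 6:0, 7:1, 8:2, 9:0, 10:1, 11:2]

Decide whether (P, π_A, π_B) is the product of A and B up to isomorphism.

Answer: VALID PRODUCT

Derivation:
|A|·|B| = 4·3 = 12;  |P| = 12
Check the pairing map k ↦ (π_A(k), π_B(k)):
  0 : (0,0)
  1 : (0,1)
  2 : (0,2)
  3 : (1,0)
  4 : (1,1)
  5 : (1,2)
  6 : (2,0)
  7 : (2,1)
  8 : (2,2)
  9 : (3,0)
  10 : (3,1)
  11 : (3,2)
distinct pairs in image: 12 / 12 needed
  → bijection onto A×B; projections well-typed.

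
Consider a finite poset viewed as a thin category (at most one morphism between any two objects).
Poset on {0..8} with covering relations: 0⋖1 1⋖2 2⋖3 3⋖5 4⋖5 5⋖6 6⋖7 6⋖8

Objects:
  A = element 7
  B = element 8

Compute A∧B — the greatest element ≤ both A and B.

{x : x<=A ∧ x<=B} = {0,1,2,3,4,5,6}  (A=7, B=8)
  0 <= 6
  1 <= 6
  2 <= 6
  3 <= 6
  4 <= 6
  5 <= 6
  6 <= 6
glb = 6

Answer: A∧B = 6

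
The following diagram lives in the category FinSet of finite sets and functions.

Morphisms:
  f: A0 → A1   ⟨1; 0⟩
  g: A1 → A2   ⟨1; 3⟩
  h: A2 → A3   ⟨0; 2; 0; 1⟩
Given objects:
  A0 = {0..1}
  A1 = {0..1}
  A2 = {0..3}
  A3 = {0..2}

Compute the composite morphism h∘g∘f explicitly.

  0 f→1 g→3 h→1
  1 f→0 g→1 h→2
⟦path⟧: ⟨1; 2⟩

Answer: ⟨1; 2⟩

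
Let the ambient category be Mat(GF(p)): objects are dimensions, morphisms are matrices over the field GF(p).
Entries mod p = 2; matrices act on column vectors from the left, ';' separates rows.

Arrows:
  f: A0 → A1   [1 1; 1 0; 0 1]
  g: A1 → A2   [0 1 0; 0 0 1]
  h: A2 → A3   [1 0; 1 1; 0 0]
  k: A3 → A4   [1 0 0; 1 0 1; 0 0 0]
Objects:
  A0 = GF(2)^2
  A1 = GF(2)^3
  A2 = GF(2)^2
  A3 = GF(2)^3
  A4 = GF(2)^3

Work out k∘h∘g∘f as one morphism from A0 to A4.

Answer: [1 0; 1 0; 0 0]

Derivation:
  e0=[1,0] f→[1,1,0] g→[1,0] h→[1,1,0] k→[1,1,0]
  e1=[0,1] f→[1,0,1] g→[0,1] h→[0,1,0] k→[0,0,0]
composite: [1 0; 1 0; 0 0]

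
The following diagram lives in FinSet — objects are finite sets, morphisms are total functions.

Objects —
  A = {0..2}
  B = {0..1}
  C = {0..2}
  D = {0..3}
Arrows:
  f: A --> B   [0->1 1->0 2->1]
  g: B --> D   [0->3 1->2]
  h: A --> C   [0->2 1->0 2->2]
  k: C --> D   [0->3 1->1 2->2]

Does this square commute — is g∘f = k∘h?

Answer: COMMUTES

Derivation:
1) trace f;g:
  0 f-->1 g-->2
  1 f-->0 g-->3
  2 f-->1 g-->2
  composite₁ = [0->2 1->3 2->2]
2) trace h;k:
  0 h-->2 k-->2
  1 h-->0 k-->3
  2 h-->2 k-->2
  composite₂ = [0->2 1->3 2->2]
Equal? same morphism ✓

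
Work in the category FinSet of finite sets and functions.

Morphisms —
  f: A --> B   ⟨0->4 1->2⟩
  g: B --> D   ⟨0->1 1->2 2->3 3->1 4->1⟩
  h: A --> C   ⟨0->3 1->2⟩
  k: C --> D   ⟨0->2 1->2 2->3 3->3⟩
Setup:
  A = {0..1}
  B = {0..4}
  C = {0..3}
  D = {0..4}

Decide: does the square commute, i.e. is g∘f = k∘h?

Path 1 = f;g:
  0 f-->4 g-->1
  1 f-->2 g-->3
  composite₁ = ⟨0->1 1->3⟩
Path 2 = h;k:
  0 h-->3 k-->3
  1 h-->2 k-->3
  composite₂ = ⟨0->3 1->3⟩
Equal? distinct morphisms ✗

Answer: DOES NOT COMMUTE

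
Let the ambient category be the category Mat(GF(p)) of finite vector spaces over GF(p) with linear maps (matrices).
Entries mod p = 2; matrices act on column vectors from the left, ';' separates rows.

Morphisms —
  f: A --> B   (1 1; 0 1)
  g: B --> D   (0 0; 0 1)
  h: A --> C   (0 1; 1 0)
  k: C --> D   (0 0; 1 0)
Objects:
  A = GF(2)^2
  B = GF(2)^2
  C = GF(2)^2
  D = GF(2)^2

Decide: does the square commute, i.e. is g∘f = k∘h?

Answer: COMMUTES

Work:
Along f;g (path 1):
  e0=(1,0) f-->(1,0) g-->(0,0)
  e1=(0,1) f-->(1,1) g-->(0,1)
  composite₁ = (0 0; 0 1)
Along h;k (path 2):
  e0=(1,0) h-->(0,1) k-->(0,0)
  e1=(0,1) h-->(1,0) k-->(0,1)
  composite₂ = (0 0; 0 1)
Equal? same morphism ✓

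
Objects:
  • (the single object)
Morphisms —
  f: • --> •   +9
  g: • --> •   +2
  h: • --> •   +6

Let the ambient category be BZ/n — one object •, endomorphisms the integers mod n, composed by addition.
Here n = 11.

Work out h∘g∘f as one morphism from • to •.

Answer: +6

Work:
  0 +9≡9 +2≡0 +6≡6  (mod 11)
result: +6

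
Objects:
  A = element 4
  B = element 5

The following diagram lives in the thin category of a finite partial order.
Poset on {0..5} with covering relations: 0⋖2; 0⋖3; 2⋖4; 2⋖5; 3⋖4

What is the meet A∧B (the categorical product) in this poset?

Lower bounds of A=4 and B=5: {0,2}
  0 ≤ 2
  2 ≤ 2
glb = 2

Answer: A∧B = 2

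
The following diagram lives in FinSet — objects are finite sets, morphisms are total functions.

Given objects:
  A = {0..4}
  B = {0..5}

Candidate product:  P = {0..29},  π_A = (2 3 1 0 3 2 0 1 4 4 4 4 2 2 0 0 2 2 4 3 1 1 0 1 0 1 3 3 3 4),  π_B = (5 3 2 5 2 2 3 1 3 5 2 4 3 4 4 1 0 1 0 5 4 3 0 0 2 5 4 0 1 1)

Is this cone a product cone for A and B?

Answer: VALID PRODUCT

Derivation:
|A|·|B| = 5·6 = 30;  |P| = 30
Check the pairing map k ↦ (π_A(k), π_B(k)):
  0 : (2,5)
  1 : (3,3)
  2 : (1,2)
  3 : (0,5)
  4 : (3,2)
  5 : (2,2)
  6 : (0,3)
  7 : (1,1)
  8 : (4,3)
  9 : (4,5)
  10 : (4,2)
  11 : (4,4)
  12 : (2,3)
  13 : (2,4)
  14 : (0,4)
  15 : (0,1)
  16 : (2,0)
  17 : (2,1)
  18 : (4,0)
  19 : (3,5)
  20 : (1,4)
  21 : (1,3)
  22 : (0,0)
  23 : (1,0)
  24 : (0,2)
  25 : (1,5)
  26 : (3,4)
  27 : (3,0)
  28 : (3,1)
  29 : (4,1)
distinct pairs in image: 30 / 30 needed
  → bijection onto A×B; projections well-typed.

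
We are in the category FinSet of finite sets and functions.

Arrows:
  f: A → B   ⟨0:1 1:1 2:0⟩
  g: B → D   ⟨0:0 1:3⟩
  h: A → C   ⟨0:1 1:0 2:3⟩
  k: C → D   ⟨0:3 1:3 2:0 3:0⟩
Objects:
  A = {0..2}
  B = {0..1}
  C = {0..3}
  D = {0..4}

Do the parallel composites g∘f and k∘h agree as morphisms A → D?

Path 1 = f;g:
  0 f→1 g→3
  1 f→1 g→3
  2 f→0 g→0
  result₁ = ⟨0:3 1:3 2:0⟩
Path 2 = h;k:
  0 h→1 k→3
  1 h→0 k→3
  2 h→3 k→0
  result₂ = ⟨0:3 1:3 2:0⟩
Equal? same morphism ✓

Answer: COMMUTES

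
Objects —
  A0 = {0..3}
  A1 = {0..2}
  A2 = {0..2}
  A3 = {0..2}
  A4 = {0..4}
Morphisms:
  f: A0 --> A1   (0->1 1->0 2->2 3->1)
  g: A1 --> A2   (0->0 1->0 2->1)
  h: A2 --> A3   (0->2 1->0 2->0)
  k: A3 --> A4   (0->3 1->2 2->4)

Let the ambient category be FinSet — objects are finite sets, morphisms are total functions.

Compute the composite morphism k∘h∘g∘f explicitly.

  0 f-->1 g-->0 h-->2 k-->4
  1 f-->0 g-->0 h-->2 k-->4
  2 f-->2 g-->1 h-->0 k-->3
  3 f-->1 g-->0 h-->2 k-->4
⟦path⟧: (0->4 1->4 2->3 3->4)

Answer: (0->4 1->4 2->3 3->4)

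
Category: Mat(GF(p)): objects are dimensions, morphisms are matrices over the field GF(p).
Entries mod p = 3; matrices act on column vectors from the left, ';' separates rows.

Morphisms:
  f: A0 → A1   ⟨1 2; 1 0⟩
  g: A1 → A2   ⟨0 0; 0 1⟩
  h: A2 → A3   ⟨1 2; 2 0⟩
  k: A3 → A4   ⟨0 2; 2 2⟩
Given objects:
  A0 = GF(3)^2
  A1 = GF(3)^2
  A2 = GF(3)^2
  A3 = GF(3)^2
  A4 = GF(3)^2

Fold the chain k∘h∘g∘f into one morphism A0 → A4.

Answer: ⟨0 0; 1 0⟩

Trace:
  e0=(1,0) f→(1,1) g→(0,1) h→(2,0) k→(0,1)
  e1=(0,1) f→(2,0) g→(0,0) h→(0,0) k→(0,0)
result: ⟨0 0; 1 0⟩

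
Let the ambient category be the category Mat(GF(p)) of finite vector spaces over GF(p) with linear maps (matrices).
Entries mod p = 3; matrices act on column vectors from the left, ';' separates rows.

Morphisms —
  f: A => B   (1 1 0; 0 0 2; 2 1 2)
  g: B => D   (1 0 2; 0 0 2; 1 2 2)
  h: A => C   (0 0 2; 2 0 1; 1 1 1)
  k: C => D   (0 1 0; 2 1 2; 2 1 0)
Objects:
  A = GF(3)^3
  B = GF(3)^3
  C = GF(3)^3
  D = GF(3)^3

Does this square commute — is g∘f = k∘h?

Answer: COMMUTES

Work:
1) trace f;g:
  e0=(1,0,0) f=>(1,0,2) g=>(2,1,2)
  e1=(0,1,0) f=>(1,0,1) g=>(0,2,0)
  e2=(0,0,1) f=>(0,2,2) g=>(1,1,2)
  result₁ = (2 0 1; 1 2 1; 2 0 2)
2) trace h;k:
  e0=(1,0,0) h=>(0,2,1) k=>(2,1,2)
  e1=(0,1,0) h=>(0,0,1) k=>(0,2,0)
  e2=(0,0,1) h=>(2,1,1) k=>(1,1,2)
  result₂ = (2 0 1; 1 2 1; 2 0 2)
Equal? YES — commutes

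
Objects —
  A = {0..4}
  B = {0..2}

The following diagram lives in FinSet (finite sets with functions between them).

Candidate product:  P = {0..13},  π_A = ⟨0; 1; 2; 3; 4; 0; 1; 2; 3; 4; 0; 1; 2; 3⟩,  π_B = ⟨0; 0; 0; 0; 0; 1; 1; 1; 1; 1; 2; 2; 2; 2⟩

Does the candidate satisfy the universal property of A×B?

|A|·|B| = 5·3 = 15;  |P| = 14
  → cardinalities differ; no bijection possible.

Answer: NOT A VALID PRODUCT — |P|=14 ≠ |A|·|B|=15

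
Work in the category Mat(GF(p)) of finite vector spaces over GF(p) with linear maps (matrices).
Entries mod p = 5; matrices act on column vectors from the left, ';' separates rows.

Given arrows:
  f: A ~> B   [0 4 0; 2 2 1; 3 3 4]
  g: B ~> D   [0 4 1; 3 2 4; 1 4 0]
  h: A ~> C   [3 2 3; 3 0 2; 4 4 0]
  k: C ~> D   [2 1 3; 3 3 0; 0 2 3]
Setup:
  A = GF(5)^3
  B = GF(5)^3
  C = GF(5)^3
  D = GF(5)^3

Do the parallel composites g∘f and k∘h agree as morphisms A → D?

Answer: DOES NOT COMMUTE

Derivation:
Path 1 = f;g:
  e0=(1,0,0) f~>(0,2,3) g~>(1,1,3)
  e1=(0,1,0) f~>(4,2,3) g~>(1,3,2)
  e2=(0,0,1) f~>(0,1,4) g~>(3,3,4)
  result₁ = [1 1 3; 1 3 3; 3 2 4]
Path 2 = h;k:
  e0=(1,0,0) h~>(3,3,4) k~>(1,3,3)
  e1=(0,1,0) h~>(2,0,4) k~>(1,1,2)
  e2=(0,0,1) h~>(3,2,0) k~>(3,0,4)
  result₂ = [1 1 3; 3 1 0; 3 2 4]
Equal? NO — does not commute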